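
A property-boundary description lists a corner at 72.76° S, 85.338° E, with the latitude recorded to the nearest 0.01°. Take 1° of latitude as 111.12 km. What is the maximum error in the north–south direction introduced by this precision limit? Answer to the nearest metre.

556 metres

Rounding to 2 decimal places leaves the latitude within ±0.005° of the true value.
So the N–S error is at most 0.005 × 111120 = 555.6 m.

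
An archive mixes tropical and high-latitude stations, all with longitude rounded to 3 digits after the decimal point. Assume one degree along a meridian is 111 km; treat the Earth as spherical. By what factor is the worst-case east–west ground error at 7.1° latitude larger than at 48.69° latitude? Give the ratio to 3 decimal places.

1.503

Rounding to 3 decimal places leaves the longitude within ±0.0005° of the true value.
At 7.1°: 0.0005° × 111000 × cos 7.1° = 0.0005 × 111000 × 0.9923 ≈ 55.074 m.
At 48.69°: 0.0005° × 111000 × cos 48.69° = 0.0005 × 111000 × 0.6601 ≈ 36.637 m.
The ratio reduces to cos 7.1° / cos 48.69° = 0.9923/0.6601 ≈ 1.5032.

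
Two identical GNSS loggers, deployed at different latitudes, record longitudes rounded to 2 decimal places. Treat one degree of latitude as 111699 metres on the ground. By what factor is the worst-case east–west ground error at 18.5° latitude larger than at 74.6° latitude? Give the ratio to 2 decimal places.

Rounding to 2 decimal places leaves the longitude within ±0.005° of the true value.
At 18.5°: 0.005° × 111699 × cos 18.5° = 0.005 × 111699 × 0.9483 ≈ 529.63 m.
Error at 74.6° = 0.005° × 111699 × cos 74.6° ≈ 558.5 × 0.2656 = 148.31 m.
Ratio: 529.63 / 148.31 = cos 18.5° / cos 74.6° ≈ 3.5711.

3.57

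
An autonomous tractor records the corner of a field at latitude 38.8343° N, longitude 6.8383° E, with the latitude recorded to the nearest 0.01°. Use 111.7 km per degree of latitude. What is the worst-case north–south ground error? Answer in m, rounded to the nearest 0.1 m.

Rounding to 2 decimal places leaves the latitude within ±0.005° of the true value.
So the N–S error is at most 0.005 × 111700 = 558.5 m.

558.5 m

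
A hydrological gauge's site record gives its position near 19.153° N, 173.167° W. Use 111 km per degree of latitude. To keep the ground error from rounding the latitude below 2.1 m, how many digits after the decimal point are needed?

One degree of latitude covers 111000 m.
With N decimal places the half-ulp bound is 0.5·10⁻ᴺ°, or 0.5·10⁻ᴺ × 111000 m on the ground.
Need 0.5 × 111000 × 10⁻ᴺ ≤ 2.1 → 10⁻ᴺ ≤ 3.784e-05, so N ≥ 4.42.
N = 4 would give 5.55 m (too coarse); N = 5 gives 0.555 m ≤ 2.1 m.

5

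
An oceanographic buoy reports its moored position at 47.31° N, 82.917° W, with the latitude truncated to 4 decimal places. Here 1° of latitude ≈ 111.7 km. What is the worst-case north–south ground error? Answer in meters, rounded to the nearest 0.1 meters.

11.2 meters

Truncating at 4 decimal places can drop up to a full unit in the last place, so the latitude may be off by as much as 0.0001°.
So the N–S error is at most 0.0001 × 111700 = 11.17 m.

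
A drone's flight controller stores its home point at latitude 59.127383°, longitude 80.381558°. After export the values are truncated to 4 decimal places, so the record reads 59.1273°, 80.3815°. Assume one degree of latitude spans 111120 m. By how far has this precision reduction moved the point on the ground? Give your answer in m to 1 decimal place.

Δlat = 59.127383 − 59.1273 = +0.000083°; Δlon = 80.381558 − 80.3815 = +0.000058°.
N–S: 0.000083° × 111120 m/° = 9.22296 m.
East–west at this latitude: 0.000058° × 111120 × cos 59.1273° ≈ 0.000058 × 57019.3 = 3.30712 m.
Combined displacement = (9.22296² + 3.30712²)^½ ≈ 9.79796 m.

9.8 m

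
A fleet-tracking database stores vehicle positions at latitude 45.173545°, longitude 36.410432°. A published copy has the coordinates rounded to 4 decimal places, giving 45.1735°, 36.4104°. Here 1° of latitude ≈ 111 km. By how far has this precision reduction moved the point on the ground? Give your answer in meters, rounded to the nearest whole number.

The latitude changed by +0.000045° and the longitude by +0.000032°.
N–S: 0.000045° × 111000 m/° = 4.995 m.
East–west at this latitude: 0.000032° × 111000 × cos 45.1735° ≈ 0.000032 × 78250.8 = 2.50403 m.
Distance: √(4.995² + 2.50403²) ≈ 5.5875 m.

6 meters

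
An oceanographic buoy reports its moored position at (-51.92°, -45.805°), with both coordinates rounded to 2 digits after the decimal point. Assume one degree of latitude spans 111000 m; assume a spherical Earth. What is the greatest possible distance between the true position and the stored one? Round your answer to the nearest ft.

Rounding to 2 decimal places leaves each coordinate within ±0.005° of the true value.
N–S: 0.005° × 111000 m/° = 555 m.
E–W at 51.92°: 0.005° × 111000 × cos 51.92° = 0.005 × 111000 × 0.6168 ≈ 342.302 m.
Worst case both components are at the extreme and orthogonal: √(555² + 342.302²) ≈ 652.071 m.
Converting: 652.071 m × 3.2808 ft/m ≈ 2139.3 ft.

2139 ft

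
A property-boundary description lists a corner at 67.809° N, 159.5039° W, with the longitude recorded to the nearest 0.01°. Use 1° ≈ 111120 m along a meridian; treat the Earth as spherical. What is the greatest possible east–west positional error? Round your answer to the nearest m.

Rounding to 2 decimal places leaves the longitude within ±0.005° of the true value.
One degree of longitude at 67.809° is 111120 × cos 67.809° ≈ 111120 × 0.3777 = 41969.5 m.
So at most 0.005° × 41969.5 ≈ 209.848 m east–west.

210 m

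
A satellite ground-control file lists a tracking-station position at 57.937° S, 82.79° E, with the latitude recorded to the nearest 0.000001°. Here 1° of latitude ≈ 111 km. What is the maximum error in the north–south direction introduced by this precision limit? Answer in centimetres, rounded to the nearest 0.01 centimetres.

Rounding to 6 decimal places leaves the latitude within ±5e-07° of the true value.
North–south distance: 5e-07° × 111000 m/° = 0.0555 m.
That is 0.0555 m = 5.55 cm.

5.55 centimetres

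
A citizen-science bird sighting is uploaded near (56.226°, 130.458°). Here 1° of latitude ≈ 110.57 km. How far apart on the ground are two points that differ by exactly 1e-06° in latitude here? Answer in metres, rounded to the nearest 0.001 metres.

Along a meridian 1e-06° is 1e-06 × 110570 = 0.11057 m.

0.111 metres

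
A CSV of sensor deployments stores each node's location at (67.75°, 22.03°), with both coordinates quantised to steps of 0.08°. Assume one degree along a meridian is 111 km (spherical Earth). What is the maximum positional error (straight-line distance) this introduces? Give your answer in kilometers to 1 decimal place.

With a 0.08° grid the true value lies within half a step, ±0.08°/2 = ±0.04°, of the stored one.
North–south component: 0.04° × 111000 = 4440 m.
Longitude error → 0.04 × 111000 × cos 67.75° = 0.04 × 111000 × 0.3786 ≈ 1681.2 m.
Worst case both components are at the extreme and orthogonal: √(4440² + 1681.2²) ≈ 4747.63 m.
That is 4747.63 m = 4.7476 km.

4.7 kilometers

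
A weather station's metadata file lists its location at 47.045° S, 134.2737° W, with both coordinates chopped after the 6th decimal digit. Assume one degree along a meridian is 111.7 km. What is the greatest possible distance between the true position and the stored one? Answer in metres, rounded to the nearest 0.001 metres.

0.135 metres

Truncating at 6 decimal places can drop up to a full unit in the last place, so each coordinate may be off by as much as 1e-06°.
Latitude error → 1e-06 × 111700 = 0.1117 m along the meridian.
Longitude error → 1e-06 × 111700 × cos 47.045° = 1e-06 × 111700 × 0.6814 ≈ 0.076115 m.
Worst case both components are at the extreme and orthogonal: √(0.1117² + 0.076115²) ≈ 0.135168 m.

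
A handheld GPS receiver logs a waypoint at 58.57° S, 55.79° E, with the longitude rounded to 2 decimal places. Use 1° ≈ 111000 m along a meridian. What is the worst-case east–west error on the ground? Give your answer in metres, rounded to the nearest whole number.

289 metres

Rounding to 2 decimal places leaves the longitude within ±0.005° of the true value.
Parallels shrink by cos φ, so at 58.57° a degree of longitude is 111000 × 0.5215 ≈ 57881.7 m.
So at most 0.005° × 57881.7 ≈ 289.408 m east–west.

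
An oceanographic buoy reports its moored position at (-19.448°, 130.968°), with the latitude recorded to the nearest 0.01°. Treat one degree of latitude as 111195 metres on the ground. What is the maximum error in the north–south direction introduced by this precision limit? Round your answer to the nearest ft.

Rounding to 2 decimal places leaves the latitude within ±0.005° of the true value.
So the N–S error is at most 0.005 × 111195 = 555.975 m.
In feet: 555.975 m ÷ 0.3048 ≈ 1824.1 ft.

1824 ft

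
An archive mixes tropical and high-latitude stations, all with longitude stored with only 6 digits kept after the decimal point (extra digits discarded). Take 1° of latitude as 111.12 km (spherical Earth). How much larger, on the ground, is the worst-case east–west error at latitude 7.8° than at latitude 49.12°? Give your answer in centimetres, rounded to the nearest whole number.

Truncating at 6 decimal places can drop up to a full unit in the last place, so the longitude may be off by as much as 1e-06°.
At 7.8°: 1e-06° × 111120 × cos 7.8° = 1e-06 × 111120 × 0.9907 ≈ 0.11009 m.
Error at 49.12° = 1e-06° × 111120 × cos 49.12° ≈ 0.11112 × 0.6545 = 0.072725 m.
So the lower-latitude error exceeds the higher by 0.11009 − 0.072725 = 0.037366 m.
That is 0.0373664 m = 3.7366 cm.

4 centimetres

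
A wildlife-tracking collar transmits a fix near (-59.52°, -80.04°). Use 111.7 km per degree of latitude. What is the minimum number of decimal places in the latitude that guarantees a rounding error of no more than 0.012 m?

7

One degree of latitude covers 111700 m.
With N decimal places the half-ulp bound is 0.5·10⁻ᴺ°, or 0.5·10⁻ᴺ × 111700 m on the ground.
Setting 55850 × 10⁻ᴺ ≤ 0.012 gives 10ᴺ ≥ 4.654e+06, i.e. N ≥ 6.67.
At 6 places the error can reach 0.0558 m, but 7 places keeps it to 0.00558 m.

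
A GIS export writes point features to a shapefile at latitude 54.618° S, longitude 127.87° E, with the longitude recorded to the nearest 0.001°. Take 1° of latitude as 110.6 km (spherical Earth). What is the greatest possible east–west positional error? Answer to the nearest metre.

32 metres

Rounding to 3 decimal places leaves the longitude within ±0.0005° of the true value.
At latitude 54.618° a degree of longitude spans 110600 m × cos 54.618° = 110600 × 0.5790 ≈ 64040.2 m.
So at most 0.0005° × 64040.2 ≈ 32.0201 m east–west.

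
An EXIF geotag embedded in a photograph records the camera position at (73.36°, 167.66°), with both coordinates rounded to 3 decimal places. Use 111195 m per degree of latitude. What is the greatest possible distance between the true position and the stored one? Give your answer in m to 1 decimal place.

57.8 m

Rounding to 3 decimal places leaves each coordinate within ±0.0005° of the true value.
North–south component: 0.0005° × 111195 = 55.5975 m.
Longitude error → 0.0005 × 111195 × cos 73.36° = 0.0005 × 111195 × 0.2864 ≈ 15.9208 m.
The two errors are perpendicular, so the maximum displacement is √(55.5975² + 15.9208²) ≈ 57.8321 m.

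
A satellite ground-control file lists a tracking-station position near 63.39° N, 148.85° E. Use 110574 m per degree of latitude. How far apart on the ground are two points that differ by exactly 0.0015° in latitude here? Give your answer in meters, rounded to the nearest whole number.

Along a meridian 0.0015° is 0.0015 × 110574 = 165.861 m.

166 meters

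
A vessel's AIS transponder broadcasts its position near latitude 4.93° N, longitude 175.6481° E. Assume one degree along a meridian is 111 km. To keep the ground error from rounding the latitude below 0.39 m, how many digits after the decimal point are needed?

One degree of latitude covers 111000 m.
N decimal places → at most half a unit in the last place, 0.5 × 10⁻ᴺ° = 111000/2 × 10⁻ᴺ m.
Need 0.5 × 111000 × 10⁻ᴺ ≤ 0.39 → 10⁻ᴺ ≤ 7.027e-06, so N ≥ 5.15.
So 6 decimal places suffice (0.0555 m); 5 would allow up to 0.555 m.

6 decimal places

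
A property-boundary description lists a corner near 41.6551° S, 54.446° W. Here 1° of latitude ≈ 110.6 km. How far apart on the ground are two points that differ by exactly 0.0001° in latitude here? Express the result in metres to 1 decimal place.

0.0001° × 110600 m/° = 11.06 m.

11.1 metres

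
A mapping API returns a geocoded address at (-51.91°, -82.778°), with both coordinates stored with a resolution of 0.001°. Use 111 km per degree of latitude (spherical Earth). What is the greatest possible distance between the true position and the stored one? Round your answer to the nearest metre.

With a 0.001° grid the true value lies within half a step, ±0.001°/2 = ±0.0005°, of the stored one.
Latitude error → 0.0005 × 111000 = 55.5 m along the meridian.
Longitude error → 0.0005 × 111000 × cos 51.91° = 0.0005 × 111000 × 0.6169 ≈ 34.2379 m.
The two errors are perpendicular, so the maximum displacement is √(55.5² + 34.2379²) ≈ 65.2111 m.

65 metres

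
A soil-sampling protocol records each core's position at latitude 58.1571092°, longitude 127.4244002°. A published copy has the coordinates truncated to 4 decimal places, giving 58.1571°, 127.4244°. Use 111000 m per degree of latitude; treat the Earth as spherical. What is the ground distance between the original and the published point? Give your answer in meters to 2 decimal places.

1.02 meters

Δlat = 58.1571092 − 58.1571 = +0.0000092°; Δlon = 127.4244002 − 127.4244 = +0.0000002°.
N–S: 0.0000092° × 111000 m/° = 1.0212 m.
East–west at this latitude: 0.0000002° × 111000 × cos 58.1571° ≈ 0.0000002 × 58562.7 = 0.0117125 m.
Combined displacement = (1.0212² + 0.0117125²)^½ ≈ 1.02127 m.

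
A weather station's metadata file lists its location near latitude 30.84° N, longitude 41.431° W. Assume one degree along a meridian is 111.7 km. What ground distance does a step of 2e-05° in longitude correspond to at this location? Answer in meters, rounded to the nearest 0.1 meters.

1.9 meters

At 30.84° a degree of longitude is 111700 × cos 30.84° ≈ 95905.9 m, so 2e-05° corresponds to 1.91812 m.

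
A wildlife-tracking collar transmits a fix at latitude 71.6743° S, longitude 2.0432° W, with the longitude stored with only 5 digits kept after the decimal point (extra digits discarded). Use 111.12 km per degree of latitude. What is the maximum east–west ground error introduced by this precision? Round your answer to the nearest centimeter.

Truncating at 5 decimal places can drop up to a full unit in the last place, so the longitude may be off by as much as 1e-05°.
One degree of longitude at 71.6743° is 111120 × cos 71.6743° ≈ 111120 × 0.3144 = 34938.2 m.
Maximum E–W displacement: 1e-05 × 34938.2 = 0.349382 m.
That is 0.349382 m = 34.938 cm.

35 centimeters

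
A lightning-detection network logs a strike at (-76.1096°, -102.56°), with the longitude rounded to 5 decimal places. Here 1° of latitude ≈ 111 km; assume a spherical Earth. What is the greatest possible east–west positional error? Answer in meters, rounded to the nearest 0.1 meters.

0.1 meters

Rounding to 5 decimal places leaves the longitude within ±5e-06° of the true value.
One degree of longitude at 76.1096° is 111000 × cos 76.1096° ≈ 111000 × 0.2401 = 26647.3 m.
So at most 5e-06° × 26647.3 ≈ 0.133236 m east–west.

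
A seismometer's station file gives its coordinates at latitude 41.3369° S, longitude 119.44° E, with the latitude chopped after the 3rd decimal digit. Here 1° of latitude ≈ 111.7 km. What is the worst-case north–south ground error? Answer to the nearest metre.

Truncating at 3 decimal places can drop up to a full unit in the last place, so the latitude may be off by as much as 0.001°.
Along the meridian that is 0.001° × 111700 m/° = 111.7 m.

112 metres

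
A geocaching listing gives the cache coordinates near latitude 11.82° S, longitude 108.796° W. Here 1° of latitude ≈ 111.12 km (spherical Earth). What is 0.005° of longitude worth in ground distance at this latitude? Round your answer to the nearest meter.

544 meters

At 11.82° a degree of longitude is 111120 × cos 11.82° ≈ 108764 m, so 0.005° corresponds to 543.819 m.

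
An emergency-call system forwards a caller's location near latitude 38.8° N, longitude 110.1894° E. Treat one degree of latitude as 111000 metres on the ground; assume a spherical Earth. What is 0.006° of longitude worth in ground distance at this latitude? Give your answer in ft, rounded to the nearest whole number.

1703 ft

At 38.8° a degree of longitude is 111000 × cos 38.8° ≈ 86506.5 m, so 0.006° corresponds to 519.039 m.
In feet: 519.039 m ÷ 0.3048 ≈ 1702.9 ft.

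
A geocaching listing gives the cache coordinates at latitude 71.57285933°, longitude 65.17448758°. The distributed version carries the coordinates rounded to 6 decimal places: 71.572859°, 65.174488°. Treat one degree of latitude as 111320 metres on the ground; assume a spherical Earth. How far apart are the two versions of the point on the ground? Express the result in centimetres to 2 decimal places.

Δlat = 71.57285933 − 71.572859 = +0.00000033°; Δlon = 65.17448758 − 65.174488 = -0.00000042°.
North–south shift: 0.00000033 × 111320 = 0.0367356 m.
E–W at 71.5729°: -0.00000042° × 111320 × cos 71.5729° = -0.00000042 × 111320 × 0.3161 ≈ -0.014779 m.
Distance: √(0.0367356² + 0.014779²) ≈ 0.039597 m.
That is 0.039597 m = 3.9597 cm.

3.96 centimetres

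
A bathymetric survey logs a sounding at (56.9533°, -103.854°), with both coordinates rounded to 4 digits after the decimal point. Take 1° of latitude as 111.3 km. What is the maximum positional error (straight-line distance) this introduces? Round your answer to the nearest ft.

Rounding to 4 decimal places leaves each coordinate within ±5e-05° of the true value.
North–south component: 5e-05° × 111300 = 5.565 m.
E–W at 56.9533°: 5e-05° × 111300 × cos 56.9533° = 5e-05 × 111300 × 0.5453 ≈ 3.03472 m.
Worst case both components are at the extreme and orthogonal: √(5.565² + 3.03472²) ≈ 6.33867 m.
Converting: 6.33867 m × 3.2808 ft/m ≈ 20.796 ft.

21 ft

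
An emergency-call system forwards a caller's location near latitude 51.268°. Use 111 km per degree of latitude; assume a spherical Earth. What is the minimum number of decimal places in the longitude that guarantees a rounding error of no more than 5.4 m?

At 51.268° one degree of longitude covers 111000 × cos 51.268° ≈ 111000 × 0.6257 ≈ 69450.3 m.
With N decimal places the half-ulp bound is 0.5·10⁻ᴺ°, or 0.5·10⁻ᴺ × 69450.3 m on the ground.
Setting 34725.2 × 10⁻ᴺ ≤ 5.4 gives 10ᴺ ≥ 6431, i.e. N ≥ 3.81.
At 3 places the error can reach 34.7 m, but 4 places keeps it to 3.47 m.

4 decimal places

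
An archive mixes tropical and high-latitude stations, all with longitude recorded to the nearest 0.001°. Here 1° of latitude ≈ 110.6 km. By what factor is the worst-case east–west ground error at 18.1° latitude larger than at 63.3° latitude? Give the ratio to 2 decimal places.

2.12

Rounding to 3 decimal places leaves the longitude within ±0.0005° of the true value.
At 18.1°: 0.0005° × 110600 × cos 18.1° = 0.0005 × 110600 × 0.9505 ≈ 52.564 m.
At 63.3°: 0.0005° × 110600 × cos 63.3° = 0.0005 × 110600 × 0.4493 ≈ 24.847 m.
The ratio reduces to cos 18.1° / cos 63.3° = 0.9505/0.4493 ≈ 2.1155.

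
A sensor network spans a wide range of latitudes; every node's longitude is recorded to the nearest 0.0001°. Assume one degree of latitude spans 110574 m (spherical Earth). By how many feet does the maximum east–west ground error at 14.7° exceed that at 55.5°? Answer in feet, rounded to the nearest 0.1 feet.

7.3 feet

Rounding to 4 decimal places leaves the longitude within ±5e-05° of the true value.
At 14.7°: 5e-05° × 110574 × cos 14.7° = 5e-05 × 110574 × 0.9673 ≈ 5.3477 m.
At 55.5°: 5e-05° × 110574 × cos 55.5° = 5e-05 × 110574 × 0.5664 ≈ 3.1315 m.
Difference: 5.3477 − 3.1315 = 2.2162 m.
In feet: 2.21624 m ÷ 0.3048 ≈ 7.2711 ft.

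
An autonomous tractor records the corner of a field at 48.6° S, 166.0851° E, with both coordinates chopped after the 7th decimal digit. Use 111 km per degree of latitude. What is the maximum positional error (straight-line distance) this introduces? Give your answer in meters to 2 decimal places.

0.01 meters

Truncating at 7 decimal places can drop up to a full unit in the last place, so each coordinate may be off by as much as 1e-07°.
N–S: 1e-07° × 111000 m/° = 0.0111 m.
East–west component at 48.6°: 1e-07° × 111000 × cos 48.6° ≈ 1e-07 × 73405.6 ≈ 0.00734056 m.
The two errors are perpendicular, so the maximum displacement is √(0.0111² + 0.00734056²) ≈ 0.0133077 m.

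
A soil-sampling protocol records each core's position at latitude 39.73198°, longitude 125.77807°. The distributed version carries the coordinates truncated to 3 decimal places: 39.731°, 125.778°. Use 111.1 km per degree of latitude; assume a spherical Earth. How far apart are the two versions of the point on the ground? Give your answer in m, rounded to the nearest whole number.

109 m

Δlat = 39.73198 − 39.731 = +0.00098°; Δlon = 125.77807 − 125.778 = +0.00007°.
N–S: 0.00098° × 111100 m/° = 108.878 m.
East–west at this latitude: 0.00007° × 111100 × cos 39.731° ≈ 0.00007 × 85441.9 = 5.98093 m.
Distance: √(108.878² + 5.98093²) ≈ 109.042 m.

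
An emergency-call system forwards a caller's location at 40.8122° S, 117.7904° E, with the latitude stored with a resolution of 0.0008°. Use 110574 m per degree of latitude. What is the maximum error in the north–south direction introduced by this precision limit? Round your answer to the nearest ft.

145 ft

With a 0.0008° grid the true value lies within half a step, ±0.0008°/2 = ±0.0004°, of the stored one.
Along the meridian that is 0.0004° × 110574 m/° = 44.2296 m.
In feet: 44.2296 m ÷ 0.3048 ≈ 145.11 ft.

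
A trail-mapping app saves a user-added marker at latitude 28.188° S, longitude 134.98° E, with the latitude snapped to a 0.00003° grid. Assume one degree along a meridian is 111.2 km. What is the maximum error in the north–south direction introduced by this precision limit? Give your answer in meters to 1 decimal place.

1.7 meters

With a 0.00003° grid the true value lies within half a step, ±0.00003°/2 = ±1.5e-05°, of the stored one.
Along the meridian that is 1.5e-05° × 111200 m/° = 1.668 m.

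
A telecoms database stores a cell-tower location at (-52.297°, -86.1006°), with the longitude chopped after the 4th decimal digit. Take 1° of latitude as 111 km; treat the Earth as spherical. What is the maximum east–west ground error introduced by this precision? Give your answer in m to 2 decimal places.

Truncating at 4 decimal places can drop up to a full unit in the last place, so the longitude may be off by as much as 0.0001°.
Parallels shrink by cos φ, so at 52.297° a degree of longitude is 111000 × 0.6116 ≈ 67884.1 m.
East–west error: 0.0001° × 67884.1 m/° ≈ 6.78841 m.

6.79 m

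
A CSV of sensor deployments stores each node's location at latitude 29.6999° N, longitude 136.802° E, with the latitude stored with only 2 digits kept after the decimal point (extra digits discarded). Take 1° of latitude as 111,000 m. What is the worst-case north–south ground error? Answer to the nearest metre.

1110 metres

Truncating at 2 decimal places can drop up to a full unit in the last place, so the latitude may be off by as much as 0.01°.
Along the meridian that is 0.01° × 111000 m/° = 1110 m.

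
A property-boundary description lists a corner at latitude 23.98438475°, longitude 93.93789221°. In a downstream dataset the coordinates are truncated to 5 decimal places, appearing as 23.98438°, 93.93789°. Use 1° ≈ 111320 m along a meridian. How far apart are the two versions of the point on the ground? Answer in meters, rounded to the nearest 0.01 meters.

0.57 meters

Δlat = 23.98438475 − 23.98438 = +0.00000475°; Δlon = 93.93789221 − 93.93789 = +0.00000221°.
N–S: 0.00000475° × 111320 m/° = 0.52877 m.
E–W at 23.9844°: 0.00000221° × 111320 × cos 23.9844° = 0.00000221 × 111320 × 0.9137 ≈ 0.224775 m.
Hypotenuse of the two orthogonal shifts: √(0.52877² + 0.224775²) = 0.574562 m.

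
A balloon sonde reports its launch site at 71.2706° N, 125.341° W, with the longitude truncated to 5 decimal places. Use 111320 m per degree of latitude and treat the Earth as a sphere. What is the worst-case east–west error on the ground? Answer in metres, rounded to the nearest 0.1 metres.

0.4 metres

Truncating at 5 decimal places can drop up to a full unit in the last place, so the longitude may be off by as much as 1e-05°.
One degree of longitude at 71.2706° is 111320 × cos 71.2706° ≈ 111320 × 0.3211 = 35744.7 m.
East–west error: 1e-05° × 35744.7 m/° ≈ 0.357447 m.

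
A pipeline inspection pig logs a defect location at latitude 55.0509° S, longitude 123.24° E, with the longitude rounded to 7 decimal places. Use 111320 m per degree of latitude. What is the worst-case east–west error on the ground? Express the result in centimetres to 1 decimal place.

Rounding to 7 decimal places leaves the longitude within ±5e-08° of the true value.
At latitude 55.0509° a degree of longitude spans 111320 m × cos 55.0509° = 111320 × 0.5728 ≈ 63769.5 m.
Maximum E–W displacement: 5e-08 × 63769.5 = 0.00318847 m.
That is 0.00318847 m = 0.31885 cm.

0.3 centimetres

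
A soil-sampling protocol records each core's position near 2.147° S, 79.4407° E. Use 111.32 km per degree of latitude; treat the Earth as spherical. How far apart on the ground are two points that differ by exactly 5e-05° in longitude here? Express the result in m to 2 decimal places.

At 2.147° a degree of longitude is 111320 × cos 2.147° ≈ 111242 m, so 5e-05° corresponds to 5.56209 m.

5.56 m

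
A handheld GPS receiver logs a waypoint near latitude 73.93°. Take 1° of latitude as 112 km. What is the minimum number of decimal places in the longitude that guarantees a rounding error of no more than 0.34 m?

At 73.93° one degree of longitude covers 112000 × cos 73.93° ≈ 112000 × 0.2768 ≈ 31002.9 m.
With N decimal places the half-ulp bound is 0.5·10⁻ᴺ°, or 0.5·10⁻ᴺ × 31002.9 m on the ground.
Need 0.5 × 31002.9 × 10⁻ᴺ ≤ 0.34 → 10⁻ᴺ ≤ 2.193e-05, so N ≥ 4.66.
N = 4 would give 1.55 m (too coarse); N = 5 gives 0.155 m ≤ 0.34 m.

5 decimal places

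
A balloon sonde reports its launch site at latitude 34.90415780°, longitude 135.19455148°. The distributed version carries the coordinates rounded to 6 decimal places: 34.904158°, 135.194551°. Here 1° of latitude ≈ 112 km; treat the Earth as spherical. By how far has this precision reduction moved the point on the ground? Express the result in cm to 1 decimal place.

Δlat = 34.90415780 − 34.904158 = -0.00000020°; Δlon = 135.19455148 − 135.194551 = +0.00000048°.
N–S: -0.00000020° × 112000 m/° = -0.0224 m.
E–W at 34.9042°: 0.00000048° × 112000 × cos 34.9042° = 0.00000048 × 112000 × 0.8201 ≈ 0.0440891 m.
Hypotenuse of the two orthogonal shifts: √(0.0224² + 0.0440891²) = 0.0494531 m.
That is 0.0494531 m = 4.9453 cm.

4.9 cm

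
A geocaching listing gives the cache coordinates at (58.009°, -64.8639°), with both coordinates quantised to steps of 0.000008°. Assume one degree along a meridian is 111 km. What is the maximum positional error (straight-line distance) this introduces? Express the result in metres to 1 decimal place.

0.5 metres

With a 0.000008° grid the true value lies within half a step, ±0.000008°/2 = ±4e-06°, of the stored one.
North–south component: 4e-06° × 111000 = 0.444 m.
E–W at 58.009°: 4e-06° × 111000 × cos 58.009° = 4e-06 × 111000 × 0.5298 ≈ 0.235225 m.
Worst case both components are at the extreme and orthogonal: √(0.444² + 0.235225²) ≈ 0.502461 m.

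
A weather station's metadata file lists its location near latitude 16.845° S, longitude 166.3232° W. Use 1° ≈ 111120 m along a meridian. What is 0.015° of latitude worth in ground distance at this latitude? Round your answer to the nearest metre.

0.015° × 111120 m/° = 1666.8 m.

1667 metres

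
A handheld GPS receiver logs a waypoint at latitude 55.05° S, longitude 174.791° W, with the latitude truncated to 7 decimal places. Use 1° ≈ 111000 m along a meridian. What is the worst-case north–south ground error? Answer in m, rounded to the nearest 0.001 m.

0.011 m

Truncating at 7 decimal places can drop up to a full unit in the last place, so the latitude may be off by as much as 1e-07°.
Along the meridian that is 1e-07° × 111000 m/° = 0.0111 m.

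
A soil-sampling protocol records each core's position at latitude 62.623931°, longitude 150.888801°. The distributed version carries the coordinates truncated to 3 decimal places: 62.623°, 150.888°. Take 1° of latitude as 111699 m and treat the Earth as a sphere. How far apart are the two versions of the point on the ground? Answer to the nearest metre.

112 metres

The latitude changed by +0.000931° and the longitude by +0.000801°.
North–south shift: 0.000931 × 111699 = 103.992 m.
E–W at 62.623°: 0.000801° × 111699 × cos 62.623° = 0.000801 × 111699 × 0.4598 ≈ 41.1426 m.
Combined displacement = (103.992² + 41.1426²)^½ ≈ 111.835 m.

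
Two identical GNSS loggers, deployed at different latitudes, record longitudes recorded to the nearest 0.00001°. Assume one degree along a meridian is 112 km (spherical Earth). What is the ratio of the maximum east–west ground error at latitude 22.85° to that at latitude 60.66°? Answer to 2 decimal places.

Rounding to 5 decimal places leaves the longitude within ±5e-06° of the true value.
At 22.85°: 5e-06° × 112000 × cos 22.85° = 5e-06 × 112000 × 0.9215 ≈ 0.51605 m.
Error at 60.66° = 5e-06° × 112000 × cos 60.66° ≈ 0.56 × 0.4900 = 0.2744 m.
The ratio reduces to cos 22.85° / cos 60.66° = 0.9215/0.4900 ≈ 1.8807.

1.88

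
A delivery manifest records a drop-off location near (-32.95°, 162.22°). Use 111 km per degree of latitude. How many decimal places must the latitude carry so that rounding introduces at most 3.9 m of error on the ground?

5

One degree of latitude covers 111000 m.
Rounding to N decimal places gives at most 0.5 × 10⁻ᴺ degrees of error, i.e. 0.5 × 10⁻ᴺ × 111000 m.
Setting 55500 × 10⁻ᴺ ≤ 3.9 gives 10ᴺ ≥ 1.423e+04, i.e. N ≥ 4.15.
So 5 decimal places suffice (0.555 m); 4 would allow up to 5.55 m.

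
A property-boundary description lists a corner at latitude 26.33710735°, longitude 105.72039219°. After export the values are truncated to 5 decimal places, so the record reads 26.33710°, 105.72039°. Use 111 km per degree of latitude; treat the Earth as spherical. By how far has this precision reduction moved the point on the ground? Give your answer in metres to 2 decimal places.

Δlat = 26.33710735 − 26.33710 = +0.00000735°; Δlon = 105.72039219 − 105.72039 = +0.00000219°.
North–south shift: 0.00000735 × 111000 = 0.81585 m.
East–west at this latitude: 0.00000219° × 111000 × cos 26.3371° ≈ 0.00000219 × 99478.1 = 0.217857 m.
Combined displacement = (0.81585² + 0.217857²)^½ ≈ 0.844436 m.

0.84 metres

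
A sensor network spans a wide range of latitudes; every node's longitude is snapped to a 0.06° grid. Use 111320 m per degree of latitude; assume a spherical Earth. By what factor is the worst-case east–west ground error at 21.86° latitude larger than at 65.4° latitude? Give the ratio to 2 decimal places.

2.23

With a 0.06° grid the true value lies within half a step, ±0.06°/2 = ±0.03°, of the stored one.
At 21.86°: 0.03° × 111320 × cos 21.86° = 0.03 × 111320 × 0.9281 ≈ 3099.5 m.
At 65.4°: 0.03° × 111320 × cos 65.4° = 0.03 × 111320 × 0.4163 ≈ 1390.2 m.
The ratio reduces to cos 21.86° / cos 65.4° = 0.9281/0.4163 ≈ 2.2295.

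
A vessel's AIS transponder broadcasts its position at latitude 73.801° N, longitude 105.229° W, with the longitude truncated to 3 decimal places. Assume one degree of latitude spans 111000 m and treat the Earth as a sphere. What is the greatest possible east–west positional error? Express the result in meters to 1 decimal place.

Truncating at 3 decimal places can drop up to a full unit in the last place, so the longitude may be off by as much as 0.001°.
One degree of longitude at 73.801° is 111000 × cos 73.801° ≈ 111000 × 0.2790 = 30966.2 m.
So at most 0.001° × 30966.2 ≈ 30.9662 m east–west.

31.0 meters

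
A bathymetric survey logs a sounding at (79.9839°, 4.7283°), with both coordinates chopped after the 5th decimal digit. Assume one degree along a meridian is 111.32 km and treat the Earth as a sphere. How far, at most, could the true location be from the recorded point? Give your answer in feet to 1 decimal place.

Truncating at 5 decimal places can drop up to a full unit in the last place, so each coordinate may be off by as much as 1e-05°.
N–S: 1e-05° × 111320 m/° = 1.1132 m.
E–W at 79.9839°: 1e-05° × 111320 × cos 79.9839° = 1e-05 × 111320 × 0.1739 ≈ 0.193613 m.
Worst case both components are at the extreme and orthogonal: √(1.1132² + 0.193613²) ≈ 1.12991 m.
In feet: 1.12991 m ÷ 0.3048 ≈ 3.7071 ft.

3.7 feet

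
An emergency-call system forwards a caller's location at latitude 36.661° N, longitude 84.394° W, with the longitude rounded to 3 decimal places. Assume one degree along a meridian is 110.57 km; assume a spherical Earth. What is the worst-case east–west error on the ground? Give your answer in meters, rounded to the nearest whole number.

44 meters

Rounding to 3 decimal places leaves the longitude within ±0.0005° of the true value.
At latitude 36.661° a degree of longitude spans 110570 m × cos 36.661° = 110570 × 0.8022 ≈ 88697.3 m.
Maximum E–W displacement: 0.0005 × 88697.3 = 44.3486 m.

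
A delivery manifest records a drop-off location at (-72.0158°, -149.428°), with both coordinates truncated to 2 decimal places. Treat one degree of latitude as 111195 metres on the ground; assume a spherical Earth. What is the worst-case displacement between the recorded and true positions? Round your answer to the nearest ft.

Truncating at 2 decimal places can drop up to a full unit in the last place, so each coordinate may be off by as much as 0.01°.
Latitude error → 0.01 × 111195 = 1111.95 m along the meridian.
E–W at 72.0158°: 0.01° × 111195 × cos 72.0158° = 0.01 × 111195 × 0.3088 ≈ 343.32 m.
The two errors are perpendicular, so the maximum displacement is √(1111.95² + 343.32²) ≈ 1163.74 m.
In feet: 1163.74 m ÷ 0.3048 ≈ 3818.1 ft.

3818 ft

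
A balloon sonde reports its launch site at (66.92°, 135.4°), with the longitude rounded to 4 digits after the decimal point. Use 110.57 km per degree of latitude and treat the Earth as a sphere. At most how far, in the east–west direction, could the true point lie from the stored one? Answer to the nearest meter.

2 meters

Rounding to 4 decimal places leaves the longitude within ±5e-05° of the true value.
Parallels shrink by cos φ, so at 66.92° a degree of longitude is 110570 × 0.3920 ≈ 43345.2 m.
Maximum E–W displacement: 5e-05 × 43345.2 = 2.16726 m.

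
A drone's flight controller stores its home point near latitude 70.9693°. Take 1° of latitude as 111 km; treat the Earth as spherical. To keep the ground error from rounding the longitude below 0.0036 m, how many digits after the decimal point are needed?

7 decimal places

At 70.9693° one degree of longitude covers 111000 × cos 70.9693° ≈ 111000 × 0.3261 ≈ 36194.3 m.
Rounding to N decimal places gives at most 0.5 × 10⁻ᴺ degrees of error, i.e. 0.5 × 10⁻ᴺ × 36194.3 m.
Setting 18097.1 × 10⁻ᴺ ≤ 0.0036 gives 10ᴺ ≥ 5.027e+06, i.e. N ≥ 6.70.
So 7 decimal places suffice (0.00181 m); 6 would allow up to 0.0181 m.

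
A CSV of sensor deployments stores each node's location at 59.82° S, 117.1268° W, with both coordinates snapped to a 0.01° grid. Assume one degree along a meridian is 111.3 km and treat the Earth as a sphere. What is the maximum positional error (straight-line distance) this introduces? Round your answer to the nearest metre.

With a 0.01° grid the true value lies within half a step, ±0.01°/2 = ±0.005°, of the stored one.
North–south component: 0.005° × 111300 = 556.5 m.
East–west component at 59.82°: 0.005° × 111300 × cos 59.82° ≈ 0.005 × 55952.5 ≈ 279.763 m.
Worst case both components are at the extreme and orthogonal: √(556.5² + 279.763²) ≈ 622.864 m.

623 metres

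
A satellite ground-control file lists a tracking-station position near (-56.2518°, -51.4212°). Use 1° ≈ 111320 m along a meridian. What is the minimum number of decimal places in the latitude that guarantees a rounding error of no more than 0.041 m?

One degree of latitude covers 111320 m.
Rounding to N decimal places gives at most 0.5 × 10⁻ᴺ degrees of error, i.e. 0.5 × 10⁻ᴺ × 111320 m.
Need 0.5 × 111320 × 10⁻ᴺ ≤ 0.041 → 10⁻ᴺ ≤ 7.366e-07, so N ≥ 6.13.
At 6 places the error can reach 0.0557 m, but 7 places keeps it to 0.00557 m.

7 decimal places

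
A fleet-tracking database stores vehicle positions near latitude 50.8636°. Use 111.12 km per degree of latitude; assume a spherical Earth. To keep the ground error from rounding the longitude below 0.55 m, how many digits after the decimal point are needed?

5 decimal places

At 50.8636° one degree of longitude covers 111120 × cos 50.8636° ≈ 111120 × 0.6312 ≈ 70135.5 m.
Rounding to N decimal places gives at most 0.5 × 10⁻ᴺ degrees of error, i.e. 0.5 × 10⁻ᴺ × 70135.5 m.
Setting 35067.7 × 10⁻ᴺ ≤ 0.55 gives 10ᴺ ≥ 6.376e+04, i.e. N ≥ 4.80.
So 5 decimal places suffice (0.351 m); 4 would allow up to 3.51 m.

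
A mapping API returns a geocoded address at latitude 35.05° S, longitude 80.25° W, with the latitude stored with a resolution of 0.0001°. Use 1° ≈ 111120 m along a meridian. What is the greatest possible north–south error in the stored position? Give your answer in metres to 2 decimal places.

With a 0.0001° grid the true value lies within half a step, ±0.0001°/2 = ±5e-05°, of the stored one.
So the N–S error is at most 5e-05 × 111120 = 5.556 m.

5.56 metres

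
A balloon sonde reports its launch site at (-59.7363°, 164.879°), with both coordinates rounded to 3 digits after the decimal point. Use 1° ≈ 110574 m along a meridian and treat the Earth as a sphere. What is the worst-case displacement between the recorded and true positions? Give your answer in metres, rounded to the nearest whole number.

62 metres

Rounding to 3 decimal places leaves each coordinate within ±0.0005° of the true value.
Latitude error → 0.0005 × 110574 = 55.287 m along the meridian.
Longitude error → 0.0005 × 110574 × cos 59.7363° = 0.0005 × 110574 × 0.5040 ≈ 27.8636 m.
Worst case both components are at the extreme and orthogonal: √(55.287² + 27.8636²) ≈ 61.9115 m.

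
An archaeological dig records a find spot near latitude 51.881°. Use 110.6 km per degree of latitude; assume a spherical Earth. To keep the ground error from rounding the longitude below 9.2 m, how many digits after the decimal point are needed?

4 decimal places

At 51.881° one degree of longitude covers 110600 × cos 51.881° ≈ 110600 × 0.6173 ≈ 68273 m.
Rounding to N decimal places gives at most 0.5 × 10⁻ᴺ degrees of error, i.e. 0.5 × 10⁻ᴺ × 68273 m.
Need 0.5 × 68273 × 10⁻ᴺ ≤ 9.2 → 10⁻ᴺ ≤ 2.695e-04, so N ≥ 3.57.
So 4 decimal places suffice (3.41 m); 3 would allow up to 34.1 m.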